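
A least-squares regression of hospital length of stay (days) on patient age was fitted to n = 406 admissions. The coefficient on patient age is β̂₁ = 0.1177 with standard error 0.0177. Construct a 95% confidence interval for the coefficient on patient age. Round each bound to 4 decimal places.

df = n − 2 = 406 − 2 = 404.
t* = t_{0.025, 404} = 1.965853.
Margin = t* × SE = 1.965853 × 0.0177 = 0.034796.
CI: 0.1177 ± 0.034796 → (0.0829, 0.1525).
With 95% confidence, each one-unit increase in patient age is associated with a change of between 0.0829 and 0.1525 days in hospital length of stay.

(0.0829, 0.1525)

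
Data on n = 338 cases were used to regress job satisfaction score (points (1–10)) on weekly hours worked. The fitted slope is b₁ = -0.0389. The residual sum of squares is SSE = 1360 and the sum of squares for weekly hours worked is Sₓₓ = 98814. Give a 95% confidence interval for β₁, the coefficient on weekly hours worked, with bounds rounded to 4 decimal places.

(-0.0515, -0.0263)

MSE = SSE/(n − 2) = 1360/336 = 4.04762.
SE(b₁) = √(MSE/Sₓₓ) = √(4.04762/98814) = 0.00640016.
df = n − 2 = 336.
t* = t_{0.025, 336} = 1.967049.
Margin = t* × SE = 1.967049 × 0.00640016 = 0.012589.
CI: -0.0389 ± 0.012589 → (-0.0515, -0.0263).
With 95% confidence, each one-unit increase in weekly hours worked is associated with a change of between -0.0515 and -0.0263 points (1–10) in job satisfaction score.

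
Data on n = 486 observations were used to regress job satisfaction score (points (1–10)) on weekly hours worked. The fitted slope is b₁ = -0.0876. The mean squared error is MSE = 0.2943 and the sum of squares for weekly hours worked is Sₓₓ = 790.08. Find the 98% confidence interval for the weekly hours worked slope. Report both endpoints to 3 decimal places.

(-0.133, -0.043)

SE(b₁) = √(MSE/Sₓₓ) = √(0.2943/790.08) = 0.0193001.
df = n − 2 = 484.
t* = t_{0.01, 484} = 2.334077.
Margin = t* × SE = 2.334077 × 0.0193001 = 0.04505.
CI: -0.0876 ± 0.04505 → (-0.133, -0.043).
With 98% confidence, each one-unit increase in weekly hours worked is associated with a change of between -0.133 and -0.043 points (1–10) in job satisfaction score.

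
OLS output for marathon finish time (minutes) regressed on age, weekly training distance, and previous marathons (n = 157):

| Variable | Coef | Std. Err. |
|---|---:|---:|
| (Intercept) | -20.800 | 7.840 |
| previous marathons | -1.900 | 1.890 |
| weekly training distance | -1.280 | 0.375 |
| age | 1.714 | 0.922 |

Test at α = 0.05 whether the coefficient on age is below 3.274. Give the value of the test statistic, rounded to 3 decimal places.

Read off: b = 1.714, SE = 0.922 for age.
H₀: β₁ = 3.274 vs H₁: β₁ < 3.274.
t = (1.714 − 3.274) / 0.922 = -1.692.
df = n − k − 1 = 157 − 3 − 1 = 153.
One-sided p ≈ 0.0463, which is < 0.05, so reject H₀.
There is evidence that the true slope on age is below 3.274 minutes per unit, holding the other predictors fixed.

t = -1.692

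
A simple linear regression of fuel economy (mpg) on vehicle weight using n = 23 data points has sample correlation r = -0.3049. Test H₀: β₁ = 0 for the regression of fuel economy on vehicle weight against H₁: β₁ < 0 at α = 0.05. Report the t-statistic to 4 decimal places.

t = r·√(n − 2)/√(1 − r²) = -0.3049·√21/√0.907036 = -1.4671.
df = n − 2 = 21.
One-sided p ≈ 0.0786, which is ≥ 0.05, so fail to reject H₀.
The data do not give significant evidence of a linear association between vehicle weight and fuel economy.

t = -1.4671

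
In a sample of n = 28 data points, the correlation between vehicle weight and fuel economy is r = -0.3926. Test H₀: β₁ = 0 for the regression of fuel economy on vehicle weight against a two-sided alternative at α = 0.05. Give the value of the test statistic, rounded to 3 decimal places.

t = -2.177

t = r·√(n − 2)/√(1 − r²) = -0.3926·√26/√0.845865 = -2.177.
df = n − 2 = 26.
Two-sided p ≈ 0.0388, which is < 0.05, so reject H₀.
There is evidence of a linear association between vehicle weight and fuel economy.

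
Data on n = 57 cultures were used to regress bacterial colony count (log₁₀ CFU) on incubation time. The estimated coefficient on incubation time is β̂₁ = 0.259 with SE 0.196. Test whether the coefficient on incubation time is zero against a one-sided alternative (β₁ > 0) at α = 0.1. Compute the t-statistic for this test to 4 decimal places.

t = 1.3214

H₀: β₁ = 0 vs H₁: β₁ > 0.
t = (β̂₁ − β₁⁰)/SE = 0.259 / 0.196 = 1.3214.
df = n − 2 = 57 − 2 = 55.
One-sided p ≈ 0.0959, which is < 0.1, so reject H₀.
There is evidence that the true slope on incubation time is positive.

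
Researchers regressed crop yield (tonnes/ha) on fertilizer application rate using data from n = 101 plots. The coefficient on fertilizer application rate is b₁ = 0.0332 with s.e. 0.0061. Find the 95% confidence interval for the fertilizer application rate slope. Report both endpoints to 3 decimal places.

df = n − 2 = 101 − 2 = 99.
t* = t_{0.025, 99} = 1.984217.
Margin = t* × SE = 1.984217 × 0.0061 = 0.01210.
CI: 0.0332 ± 0.01210 → (0.021, 0.045).
With 95% confidence, each one-unit increase in fertilizer application rate is associated with a change of between 0.021 and 0.045 tonnes/ha in crop yield.

(0.021, 0.045)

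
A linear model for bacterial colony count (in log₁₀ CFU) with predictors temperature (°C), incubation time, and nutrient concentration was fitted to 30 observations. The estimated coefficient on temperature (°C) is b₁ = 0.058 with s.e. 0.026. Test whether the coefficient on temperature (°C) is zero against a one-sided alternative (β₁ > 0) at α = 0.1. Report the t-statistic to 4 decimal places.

t = 2.2308

H₀: β₁ = 0 vs H₁: β₁ > 0.
t = (b₁ − β₁⁰)/SE = 0.058 / 0.026 = 2.2308.
df = n − k − 1 = 30 − 3 − 1 = 26.
One-sided p ≈ 0.0173, which is < 0.1, so reject H₀.
There is evidence that the true slope on temperature (°C) is positive, holding the other predictors fixed.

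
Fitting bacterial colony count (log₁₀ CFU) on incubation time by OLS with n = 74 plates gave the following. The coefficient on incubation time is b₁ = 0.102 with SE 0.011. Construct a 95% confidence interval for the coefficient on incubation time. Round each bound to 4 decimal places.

(0.0801, 0.1239)

df = n − 2 = 74 − 2 = 72.
t* = t_{0.025, 72} = 1.993464.
Margin = t* × SE = 1.993464 × 0.011 = 0.021928.
CI: 0.102 ± 0.021928 → (0.0801, 0.1239).
With 95% confidence, each one-unit increase in incubation time is associated with a change of between 0.0801 and 0.1239 log₁₀ CFU in bacterial colony count.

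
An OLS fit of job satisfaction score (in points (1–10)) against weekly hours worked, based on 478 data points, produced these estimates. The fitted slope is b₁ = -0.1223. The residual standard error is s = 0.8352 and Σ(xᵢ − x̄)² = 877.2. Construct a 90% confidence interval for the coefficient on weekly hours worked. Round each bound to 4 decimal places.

SE(b₁) = s/√Sₓₓ = 0.8352/√877.2 = 0.0281995.
df = n − 2 = 476.
t* = t_{0.05, 476} = 1.648061.
Margin = t* × SE = 1.648061 × 0.0281995 = 0.046474.
CI: -0.1223 ± 0.046474 → (-0.1688, -0.0758).
With 90% confidence, each one-unit increase in weekly hours worked is associated with a change of between -0.1688 and -0.0758 points (1–10) in job satisfaction score.

(-0.1688, -0.0758)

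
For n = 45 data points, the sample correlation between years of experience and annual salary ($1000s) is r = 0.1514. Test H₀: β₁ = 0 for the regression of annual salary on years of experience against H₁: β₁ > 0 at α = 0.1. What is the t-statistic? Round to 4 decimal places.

t = r·√(n − 2)/√(1 − r²) = 0.1514·√43/√0.977078 = 1.0044.
df = n − 2 = 43.
One-sided p ≈ 0.1604, which is ≥ 0.1, so fail to reject H₀.
The data do not give significant evidence of a linear association between years of experience and annual salary.

t = 1.0044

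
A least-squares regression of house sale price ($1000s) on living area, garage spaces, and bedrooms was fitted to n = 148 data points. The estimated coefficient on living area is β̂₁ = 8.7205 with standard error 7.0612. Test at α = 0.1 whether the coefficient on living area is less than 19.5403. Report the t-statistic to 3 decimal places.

H₀: β₁ = 19.5403 vs H₁: β₁ < 19.5403.
t = (β̂₁ − β₁⁰)/SE = (8.7205 − 19.5403) / 7.0612 = -1.532.
df = n − k − 1 = 148 − 3 − 1 = 144.
One-sided p ≈ 0.0638, which is < 0.1, so reject H₀.
There is evidence that the true slope on living area is below 19.5403 $1000s per unit, holding the other predictors fixed.

t = -1.532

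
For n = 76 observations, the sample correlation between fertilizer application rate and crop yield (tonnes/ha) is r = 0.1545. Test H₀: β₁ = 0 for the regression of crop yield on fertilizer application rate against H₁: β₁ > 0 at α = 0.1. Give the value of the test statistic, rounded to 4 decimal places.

t = 1.3452

t = r·√(n − 2)/√(1 − r²) = 0.1545·√74/√0.97613 = 1.3452.
df = n − 2 = 74.
One-sided p ≈ 0.0913, which is < 0.1, so reject H₀.
There is evidence of a linear association between fertilizer application rate and crop yield.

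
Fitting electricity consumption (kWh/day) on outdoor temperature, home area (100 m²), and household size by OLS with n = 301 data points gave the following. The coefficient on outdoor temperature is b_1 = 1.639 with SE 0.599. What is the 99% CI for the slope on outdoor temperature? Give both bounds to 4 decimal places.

(0.0861, 3.1919)

df = n − k − 1 = 301 − 3 − 1 = 297.
t* = t_{0.005, 297} = 2.592484.
Margin = t* × SE = 2.592484 × 0.599 = 1.552898.
CI: 1.639 ± 1.552898 → (0.0861, 3.1919).
With 99% confidence, each one-unit increase in outdoor temperature is associated with a change of between 0.0861 and 3.1919 kWh/day in electricity consumption, holding the other predictors fixed.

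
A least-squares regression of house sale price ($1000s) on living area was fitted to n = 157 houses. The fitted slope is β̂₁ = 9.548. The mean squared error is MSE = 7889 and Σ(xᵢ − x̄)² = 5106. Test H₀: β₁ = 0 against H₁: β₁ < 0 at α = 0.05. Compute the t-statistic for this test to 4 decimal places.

SE(β̂₁) = √(MSE/Sₓₓ) = √(7889/5106) = 1.243.
t = 9.548 / 1.243 = 7.6814.
df = n − 2 = 155.
One-sided p ≈ 1.0000, which is ≥ 0.05, so fail to reject H₀.
The data do not give significant evidence that the true slope on living area is negative.

t = 7.6814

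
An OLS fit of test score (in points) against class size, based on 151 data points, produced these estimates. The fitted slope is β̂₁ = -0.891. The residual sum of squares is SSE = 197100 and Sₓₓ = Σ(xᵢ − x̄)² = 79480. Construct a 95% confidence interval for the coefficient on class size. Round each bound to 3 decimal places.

MSE = SSE/(n − 2) = 197100/149 = 1322.82.
SE(β̂₁) = √(MSE/Sₓₓ) = √(1322.82/79480) = 0.129009.
df = n − 2 = 149.
t* = t_{0.025, 149} = 1.976013.
Margin = t* × SE = 1.976013 × 0.129009 = 0.25492.
CI: -0.891 ± 0.25492 → (-1.146, -0.636).
With 95% confidence, each one-unit increase in class size is associated with a change of between -1.146 and -0.636 points in test score.

(-1.146, -0.636)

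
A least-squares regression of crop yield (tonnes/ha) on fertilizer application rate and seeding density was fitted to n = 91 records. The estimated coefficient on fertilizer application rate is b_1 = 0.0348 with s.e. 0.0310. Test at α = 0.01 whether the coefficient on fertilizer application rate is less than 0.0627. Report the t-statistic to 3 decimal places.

H₀: β₁ = 0.0627 vs H₁: β₁ < 0.0627.
t = (b_1 − β₁⁰)/SE = (0.0348 − 0.0627) / 0.0310 = -0.900.
df = n − k − 1 = 91 − 2 − 1 = 88.
One-sided p ≈ 0.1853, which is ≥ 0.01, so fail to reject H₀.
The data do not give significant evidence that the true slope on fertilizer application rate is below 0.0627 tonnes/ha per unit, holding the other predictors fixed.

t = -0.900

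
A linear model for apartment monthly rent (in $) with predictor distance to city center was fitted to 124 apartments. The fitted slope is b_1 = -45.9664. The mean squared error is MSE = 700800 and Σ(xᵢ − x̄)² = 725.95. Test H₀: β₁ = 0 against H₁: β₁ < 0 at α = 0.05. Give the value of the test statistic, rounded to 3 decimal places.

SE(b_1) = √(MSE/Sₓₓ) = √(700800/725.95) = 31.0702.
t = -45.9664 / 31.0702 = -1.479.
df = n − 2 = 122.
One-sided p ≈ 0.0708, which is ≥ 0.05, so fail to reject H₀.
The data do not give significant evidence that the true slope on distance to city center is negative.

t = -1.479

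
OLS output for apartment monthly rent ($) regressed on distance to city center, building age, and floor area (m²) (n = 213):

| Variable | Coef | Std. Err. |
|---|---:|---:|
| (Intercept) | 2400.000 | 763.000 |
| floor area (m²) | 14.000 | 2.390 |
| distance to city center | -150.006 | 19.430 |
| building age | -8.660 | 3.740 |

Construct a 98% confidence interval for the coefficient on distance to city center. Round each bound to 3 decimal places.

(-195.556, -104.456)

Read off: b = -150.006, SE = 19.430 for distance to city center.
df = n − k − 1 = 213 − 3 − 1 = 209.
t* = t_{0.01, 209} = 2.344322.
Margin = t* × SE = 2.344322 × 19.430 = 45.55018.
CI: -150.006 ± 45.55018 → (-195.556, -104.456).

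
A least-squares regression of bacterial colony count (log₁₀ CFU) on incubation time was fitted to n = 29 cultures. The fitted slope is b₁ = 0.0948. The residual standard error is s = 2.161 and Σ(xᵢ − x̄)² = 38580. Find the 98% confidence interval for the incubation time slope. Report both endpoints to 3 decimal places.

SE(b₁) = s/√Sₓₓ = 2.161/√38580 = 0.0110021.
df = n − 2 = 27.
t* = t_{0.01, 27} = 2.47266.
Margin = t* × SE = 2.47266 × 0.0110021 = 0.02720.
CI: 0.0948 ± 0.02720 → (0.068, 0.122).
With 98% confidence, each one-unit increase in incubation time is associated with a change of between 0.068 and 0.122 log₁₀ CFU in bacterial colony count.

(0.068, 0.122)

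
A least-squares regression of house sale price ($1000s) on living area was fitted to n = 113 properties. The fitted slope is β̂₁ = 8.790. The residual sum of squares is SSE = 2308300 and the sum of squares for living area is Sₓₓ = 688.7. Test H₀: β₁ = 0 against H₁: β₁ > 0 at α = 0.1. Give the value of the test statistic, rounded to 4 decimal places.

MSE = SSE/(n − 2) = 2308300/111 = 20795.5.
SE(β̂₁) = √(MSE/Sₓₓ) = √(20795.5/688.7) = 5.49502.
t = 8.790 / 5.49502 = 1.5996.
df = n − 2 = 111.
One-sided p ≈ 0.0563, which is < 0.1, so reject H₀.
There is evidence that the true slope on living area is positive.

t = 1.5996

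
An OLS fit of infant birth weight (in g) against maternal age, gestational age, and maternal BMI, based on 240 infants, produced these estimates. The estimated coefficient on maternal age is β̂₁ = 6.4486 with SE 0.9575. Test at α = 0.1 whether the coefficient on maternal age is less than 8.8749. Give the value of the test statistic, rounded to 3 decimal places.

H₀: β₁ = 8.8749 vs H₁: β₁ < 8.8749.
t = (β̂₁ − β₁⁰)/SE = (6.4486 − 8.8749) / 0.9575 = -2.534.
df = n − k − 1 = 240 − 3 − 1 = 236.
One-sided p ≈ 0.0060, which is < 0.1, so reject H₀.
There is evidence that the true slope on maternal age is below 8.8749 g per unit, holding the other predictors fixed.

t = -2.534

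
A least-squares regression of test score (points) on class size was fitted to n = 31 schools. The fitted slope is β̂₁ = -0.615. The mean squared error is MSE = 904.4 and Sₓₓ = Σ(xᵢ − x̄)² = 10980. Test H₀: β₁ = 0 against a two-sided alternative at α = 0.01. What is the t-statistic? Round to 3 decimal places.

SE(β̂₁) = √(MSE/Sₓₓ) = √(904.4/10980) = 0.286998.
t = -0.615 / 0.286998 = -2.143.
df = n − 2 = 29.
Two-sided p ≈ 0.0406, which is ≥ 0.01, so fail to reject H₀.
The data do not give significant evidence of an association between class size and test score.

t = -2.143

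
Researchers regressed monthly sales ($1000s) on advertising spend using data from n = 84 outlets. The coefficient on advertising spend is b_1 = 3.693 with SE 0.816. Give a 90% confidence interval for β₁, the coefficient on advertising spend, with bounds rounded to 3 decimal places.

(2.335, 5.051)

df = n − 2 = 84 − 2 = 82.
t* = t_{0.05, 82} = 1.663649.
Margin = t* × SE = 1.663649 × 0.816 = 1.35754.
CI: 3.693 ± 1.35754 → (2.335, 5.051).
With 90% confidence, each one-unit increase in advertising spend is associated with a change of between 2.335 and 5.051 $1000s in monthly sales.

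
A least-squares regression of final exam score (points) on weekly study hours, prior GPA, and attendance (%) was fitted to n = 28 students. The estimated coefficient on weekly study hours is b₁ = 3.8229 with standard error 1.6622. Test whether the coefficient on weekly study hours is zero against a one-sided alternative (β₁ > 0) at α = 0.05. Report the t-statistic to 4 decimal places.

t = 2.2999

H₀: β₁ = 0 vs H₁: β₁ > 0.
t = (b₁ − β₁⁰)/SE = 3.8229 / 1.6622 = 2.2999.
df = n − k − 1 = 28 − 3 − 1 = 24.
One-sided p ≈ 0.0152, which is < 0.05, so reject H₀.
There is evidence that the true slope on weekly study hours is positive, holding the other predictors fixed.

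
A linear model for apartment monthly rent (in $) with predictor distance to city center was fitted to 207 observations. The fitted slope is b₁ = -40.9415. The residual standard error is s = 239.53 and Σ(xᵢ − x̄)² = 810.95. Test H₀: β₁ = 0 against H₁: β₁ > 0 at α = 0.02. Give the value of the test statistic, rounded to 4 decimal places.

t = -4.8674

SE(b₁) = s/√Sₓₓ = 239.53/√810.95 = 8.4113.
t = -40.9415 / 8.4113 = -4.8674.
df = n − 2 = 205.
One-sided p ≈ 1.0000, which is ≥ 0.02, so fail to reject H₀.
The data do not give significant evidence that the true slope on distance to city center is positive.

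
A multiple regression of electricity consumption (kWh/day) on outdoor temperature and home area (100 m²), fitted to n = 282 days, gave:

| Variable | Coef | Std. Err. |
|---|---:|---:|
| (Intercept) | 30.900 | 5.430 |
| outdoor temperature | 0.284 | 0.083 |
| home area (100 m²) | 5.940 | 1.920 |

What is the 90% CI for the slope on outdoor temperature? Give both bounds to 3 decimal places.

Read off: b = 0.284, SE = 0.083 for outdoor temperature.
df = n − k − 1 = 282 − 2 − 1 = 279.
t* = t_{0.05, 279} = 1.650333.
Margin = t* × SE = 1.650333 × 0.083 = 0.13698.
CI: 0.284 ± 0.13698 → (0.147, 0.421).

(0.147, 0.421)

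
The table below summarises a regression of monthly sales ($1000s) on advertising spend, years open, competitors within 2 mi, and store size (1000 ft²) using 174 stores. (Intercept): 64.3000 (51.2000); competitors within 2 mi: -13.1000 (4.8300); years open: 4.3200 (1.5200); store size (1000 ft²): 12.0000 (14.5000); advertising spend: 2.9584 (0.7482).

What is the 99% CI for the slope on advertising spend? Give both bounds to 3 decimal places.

Read off: b = 2.9584, SE = 0.7482 for advertising spend.
df = n − k − 1 = 174 − 4 − 1 = 169.
t* = t_{0.005, 169} = 2.605233.
Margin = t* × SE = 2.605233 × 0.7482 = 1.94924.
CI: 2.9584 ± 1.94924 → (1.009, 4.908).

(1.009, 4.908)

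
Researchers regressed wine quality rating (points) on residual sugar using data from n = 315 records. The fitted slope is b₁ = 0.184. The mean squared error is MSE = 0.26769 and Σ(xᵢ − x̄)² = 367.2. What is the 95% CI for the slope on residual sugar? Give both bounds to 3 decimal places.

SE(b₁) = √(MSE/Sₓₓ) = √(0.26769/367.2) = 0.0270001.
df = n − 2 = 313.
t* = t_{0.025, 313} = 1.967572.
Margin = t* × SE = 1.967572 × 0.0270001 = 0.05312.
CI: 0.184 ± 0.05312 → (0.131, 0.237).
With 95% confidence, each one-unit increase in residual sugar is associated with a change of between 0.131 and 0.237 points in wine quality rating.

(0.131, 0.237)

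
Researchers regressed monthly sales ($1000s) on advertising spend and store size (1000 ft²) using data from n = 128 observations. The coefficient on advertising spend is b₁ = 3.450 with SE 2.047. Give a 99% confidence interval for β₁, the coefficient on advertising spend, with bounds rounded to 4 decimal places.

(-1.9044, 8.8044)

df = n − k − 1 = 128 − 2 − 1 = 125.
t* = t_{0.005, 125} = 2.615733.
Margin = t* × SE = 2.615733 × 2.047 = 5.354406.
CI: 3.450 ± 5.354406 → (-1.9044, 8.8044).
With 99% confidence, each one-unit increase in advertising spend is associated with a change of between -1.9044 and 8.8044 $1000s in monthly sales, holding the other predictors fixed.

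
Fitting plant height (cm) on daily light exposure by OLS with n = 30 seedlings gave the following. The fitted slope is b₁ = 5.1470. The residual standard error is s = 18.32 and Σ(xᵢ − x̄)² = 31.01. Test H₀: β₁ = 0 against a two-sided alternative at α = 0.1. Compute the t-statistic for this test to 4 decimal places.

t = 1.5645

SE(b₁) = s/√Sₓₓ = 18.32/√31.01 = 3.28984.
t = 5.1470 / 3.28984 = 1.5645.
df = n − 2 = 28.
Two-sided p ≈ 0.1289, which is ≥ 0.1, so fail to reject H₀.
The data do not give significant evidence of an association between daily light exposure and plant height.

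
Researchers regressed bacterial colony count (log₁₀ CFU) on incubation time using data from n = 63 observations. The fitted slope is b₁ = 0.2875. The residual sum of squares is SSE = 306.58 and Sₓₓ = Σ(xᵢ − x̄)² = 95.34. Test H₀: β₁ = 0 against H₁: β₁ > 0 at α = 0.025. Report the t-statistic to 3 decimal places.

MSE = SSE/(n − 2) = 306.58/61 = 5.0259.
SE(b₁) = √(MSE/Sₓₓ) = √(5.0259/95.34) = 0.229599.
t = 0.2875 / 0.229599 = 1.252.
df = n − 2 = 61.
One-sided p ≈ 0.1076, which is ≥ 0.025, so fail to reject H₀.
The data do not give significant evidence that the true slope on incubation time is positive.

t = 1.252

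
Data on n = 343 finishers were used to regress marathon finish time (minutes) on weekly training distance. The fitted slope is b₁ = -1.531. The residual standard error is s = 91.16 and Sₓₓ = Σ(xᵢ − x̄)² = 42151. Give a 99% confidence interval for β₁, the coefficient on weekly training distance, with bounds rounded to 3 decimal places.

(-2.681, -0.381)

SE(b₁) = s/√Sₓₓ = 91.16/√42151 = 0.444018.
df = n − 2 = 341.
t* = t_{0.005, 341} = 2.590324.
Margin = t* × SE = 2.590324 × 0.444018 = 1.15015.
CI: -1.531 ± 1.15015 → (-2.681, -0.381).
With 99% confidence, each one-unit increase in weekly training distance is associated with a change of between -2.681 and -0.381 minutes in marathon finish time.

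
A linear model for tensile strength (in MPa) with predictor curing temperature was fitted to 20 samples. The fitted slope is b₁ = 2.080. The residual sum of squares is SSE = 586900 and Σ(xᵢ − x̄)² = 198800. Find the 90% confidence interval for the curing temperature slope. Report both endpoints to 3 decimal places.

MSE = SSE/(n − 2) = 586900/18 = 32605.6.
SE(b₁) = √(MSE/Sₓₓ) = √(32605.6/198800) = 0.404984.
df = n − 2 = 18.
t* = t_{0.05, 18} = 1.734064.
Margin = t* × SE = 1.734064 × 0.404984 = 0.70227.
CI: 2.080 ± 0.70227 → (1.378, 2.782).
With 90% confidence, each one-unit increase in curing temperature is associated with a change of between 1.378 and 2.782 MPa in tensile strength.

(1.378, 2.782)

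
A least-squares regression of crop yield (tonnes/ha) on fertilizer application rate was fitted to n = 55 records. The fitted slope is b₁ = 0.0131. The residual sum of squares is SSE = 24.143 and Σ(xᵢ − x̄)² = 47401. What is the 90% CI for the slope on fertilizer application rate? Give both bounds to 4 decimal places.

MSE = SSE/(n − 2) = 24.143/53 = 0.455528.
SE(b₁) = √(MSE/Sₓₓ) = √(0.455528/47401) = 0.00310002.
df = n − 2 = 53.
t* = t_{0.05, 53} = 1.674116.
Margin = t* × SE = 1.674116 × 0.00310002 = 0.005190.
CI: 0.0131 ± 0.005190 → (0.0079, 0.0183).
With 90% confidence, each one-unit increase in fertilizer application rate is associated with a change of between 0.0079 and 0.0183 tonnes/ha in crop yield.

(0.0079, 0.0183)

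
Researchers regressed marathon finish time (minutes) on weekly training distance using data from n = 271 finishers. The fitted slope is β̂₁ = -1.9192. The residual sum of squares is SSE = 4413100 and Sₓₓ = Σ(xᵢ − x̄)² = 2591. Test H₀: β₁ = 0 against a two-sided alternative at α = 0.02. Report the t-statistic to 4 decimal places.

t = -0.7627

MSE = SSE/(n − 2) = 4413100/269 = 16405.6.
SE(β̂₁) = √(MSE/Sₓₓ) = √(16405.6/2591) = 2.5163.
t = -1.9192 / 2.5163 = -0.7627.
df = n − 2 = 269.
Two-sided p ≈ 0.4463, which is ≥ 0.02, so fail to reject H₀.
The data do not give significant evidence of an association between weekly training distance and marathon finish time.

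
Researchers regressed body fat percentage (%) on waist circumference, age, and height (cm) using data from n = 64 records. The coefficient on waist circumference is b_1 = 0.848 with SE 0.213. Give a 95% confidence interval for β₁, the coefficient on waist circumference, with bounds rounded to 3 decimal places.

df = n − k − 1 = 64 − 3 − 1 = 60.
t* = t_{0.025, 60} = 2.000298.
Margin = t* × SE = 2.000298 × 0.213 = 0.42606.
CI: 0.848 ± 0.42606 → (0.422, 1.274).
With 95% confidence, each one-unit increase in waist circumference is associated with a change of between 0.422 and 1.274 % in body fat percentage, holding the other predictors fixed.

(0.422, 1.274)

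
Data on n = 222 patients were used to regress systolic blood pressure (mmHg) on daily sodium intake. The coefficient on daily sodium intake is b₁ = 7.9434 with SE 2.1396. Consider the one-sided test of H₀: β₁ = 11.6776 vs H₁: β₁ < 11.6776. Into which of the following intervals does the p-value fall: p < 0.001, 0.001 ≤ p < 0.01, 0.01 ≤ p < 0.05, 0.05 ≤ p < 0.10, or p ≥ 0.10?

0.01 ≤ p < 0.05

t = (7.9434 − 11.6776) / 2.1396 = -1.745.
df = n − 2 = 222 − 2 = 220.
One-sided p = P(T_{220} < t) ≈ 0.0412.
So 0.01 ≤ p < 0.05.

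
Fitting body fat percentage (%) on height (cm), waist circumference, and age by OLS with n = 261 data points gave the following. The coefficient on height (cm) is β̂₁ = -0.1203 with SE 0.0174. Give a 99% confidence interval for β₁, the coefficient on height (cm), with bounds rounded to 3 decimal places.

df = n − k − 1 = 261 − 3 − 1 = 257.
t* = t_{0.005, 257} = 2.595094.
Margin = t* × SE = 2.595094 × 0.0174 = 0.04515.
CI: -0.1203 ± 0.04515 → (-0.165, -0.075).
With 99% confidence, each one-unit increase in height (cm) is associated with a change of between -0.165 and -0.075 % in body fat percentage, holding the other predictors fixed.

(-0.165, -0.075)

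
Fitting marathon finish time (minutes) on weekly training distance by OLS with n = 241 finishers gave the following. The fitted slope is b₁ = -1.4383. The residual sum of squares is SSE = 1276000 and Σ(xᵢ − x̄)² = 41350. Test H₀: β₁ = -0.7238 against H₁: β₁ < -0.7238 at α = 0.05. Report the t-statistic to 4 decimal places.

t = -1.9884

MSE = SSE/(n − 2) = 1276000/239 = 5338.91.
SE(b₁) = √(MSE/Sₓₓ) = √(5338.91/41350) = 0.359326.
t = (-1.4383 − (-0.7238)) / 0.359326 = -1.9884.
df = n − 2 = 239.
One-sided p ≈ 0.0240, which is < 0.05, so reject H₀.
There is evidence that the true slope on weekly training distance is below -0.7238 minutes per unit.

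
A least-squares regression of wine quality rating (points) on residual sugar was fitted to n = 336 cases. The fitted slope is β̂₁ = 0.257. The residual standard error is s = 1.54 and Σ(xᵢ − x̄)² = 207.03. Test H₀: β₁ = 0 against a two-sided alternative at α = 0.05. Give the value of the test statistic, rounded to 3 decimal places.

SE(β̂₁) = s/√Sₓₓ = 1.54/√207.03 = 0.10703.
t = 0.257 / 0.10703 = 2.401.
df = n − 2 = 334.
Two-sided p ≈ 0.0169, which is < 0.05, so reject H₀.
There is evidence that residual sugar is associated with wine quality rating.

t = 2.401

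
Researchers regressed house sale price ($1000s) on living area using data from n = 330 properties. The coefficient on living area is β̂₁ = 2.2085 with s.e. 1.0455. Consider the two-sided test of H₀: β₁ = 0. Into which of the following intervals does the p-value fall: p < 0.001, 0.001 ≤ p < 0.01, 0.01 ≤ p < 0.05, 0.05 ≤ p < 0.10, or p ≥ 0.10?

t = 2.2085 / 1.0455 = 2.112.
df = n − 2 = 330 − 2 = 328.
Two-sided p = 2·P(T_{328} > |t|) ≈ 0.0354.
So 0.01 ≤ p < 0.05.

0.01 ≤ p < 0.05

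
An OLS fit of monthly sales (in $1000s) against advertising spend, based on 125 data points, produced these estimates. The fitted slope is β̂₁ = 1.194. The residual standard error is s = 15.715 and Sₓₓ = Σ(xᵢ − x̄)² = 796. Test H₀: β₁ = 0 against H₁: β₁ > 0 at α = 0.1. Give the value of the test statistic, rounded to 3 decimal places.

t = 2.144

SE(β̂₁) = s/√Sₓₓ = 15.715/√796 = 0.557003.
t = 1.194 / 0.557003 = 2.144.
df = n − 2 = 123.
One-sided p ≈ 0.0170, which is < 0.1, so reject H₀.
There is evidence that the true slope on advertising spend is positive.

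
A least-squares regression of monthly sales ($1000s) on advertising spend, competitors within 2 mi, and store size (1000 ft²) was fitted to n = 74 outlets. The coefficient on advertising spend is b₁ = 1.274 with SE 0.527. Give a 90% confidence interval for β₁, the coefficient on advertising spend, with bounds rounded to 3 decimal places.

df = n − k − 1 = 74 − 3 − 1 = 70.
t* = t_{0.05, 70} = 1.666914.
Margin = t* × SE = 1.666914 × 0.527 = 0.87846.
CI: 1.274 ± 0.87846 → (0.396, 2.152).
With 90% confidence, each one-unit increase in advertising spend is associated with a change of between 0.396 and 2.152 $1000s in monthly sales, holding the other predictors fixed.

(0.396, 2.152)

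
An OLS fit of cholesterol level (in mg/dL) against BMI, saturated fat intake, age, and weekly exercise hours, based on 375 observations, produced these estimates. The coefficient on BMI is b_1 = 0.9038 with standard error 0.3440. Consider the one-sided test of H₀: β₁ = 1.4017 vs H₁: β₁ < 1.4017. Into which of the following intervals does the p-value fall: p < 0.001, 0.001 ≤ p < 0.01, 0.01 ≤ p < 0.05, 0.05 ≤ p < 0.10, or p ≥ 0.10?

t = (0.9038 − 1.4017) / 0.3440 = -1.447.
df = n − k − 1 = 375 − 4 − 1 = 370.
One-sided p = P(T_{370} < t) ≈ 0.0743.
So 0.05 ≤ p < 0.10.

0.05 ≤ p < 0.10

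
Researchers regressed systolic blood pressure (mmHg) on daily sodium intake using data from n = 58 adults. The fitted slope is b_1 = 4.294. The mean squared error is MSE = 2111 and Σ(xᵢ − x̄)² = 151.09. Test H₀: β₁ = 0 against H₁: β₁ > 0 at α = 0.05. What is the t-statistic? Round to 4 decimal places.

SE(b_1) = √(MSE/Sₓₓ) = √(2111/151.09) = 3.73789.
t = 4.294 / 3.73789 = 1.1488.
df = n − 2 = 56.
One-sided p ≈ 0.1278, which is ≥ 0.05, so fail to reject H₀.
The data do not give significant evidence that the true slope on daily sodium intake is positive.

t = 1.1488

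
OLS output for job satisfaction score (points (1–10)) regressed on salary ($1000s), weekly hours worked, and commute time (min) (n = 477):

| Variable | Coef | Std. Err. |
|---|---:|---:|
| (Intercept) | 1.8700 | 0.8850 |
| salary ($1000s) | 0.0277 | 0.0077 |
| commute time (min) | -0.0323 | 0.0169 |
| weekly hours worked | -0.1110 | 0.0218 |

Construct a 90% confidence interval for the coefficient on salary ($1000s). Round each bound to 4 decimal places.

Read off: b = 0.0277, SE = 0.0077 for salary ($1000s).
df = n − k − 1 = 477 − 3 − 1 = 473.
t* = t_{0.05, 473} = 1.648081.
Margin = t* × SE = 1.648081 × 0.0077 = 0.012690.
CI: 0.0277 ± 0.012690 → (0.0150, 0.0404).

(0.0150, 0.0404)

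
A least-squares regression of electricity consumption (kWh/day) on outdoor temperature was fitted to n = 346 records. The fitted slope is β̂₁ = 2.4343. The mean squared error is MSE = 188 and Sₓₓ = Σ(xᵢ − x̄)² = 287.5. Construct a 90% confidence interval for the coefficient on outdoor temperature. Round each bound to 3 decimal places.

(1.101, 3.768)

SE(β̂₁) = √(MSE/Sₓₓ) = √(188/287.5) = 0.808649.
df = n − 2 = 344.
t* = t_{0.05, 344} = 1.649295.
Margin = t* × SE = 1.649295 × 0.808649 = 1.33370.
CI: 2.4343 ± 1.33370 → (1.101, 3.768).
With 90% confidence, each one-unit increase in outdoor temperature is associated with a change of between 1.101 and 3.768 kWh/day in electricity consumption.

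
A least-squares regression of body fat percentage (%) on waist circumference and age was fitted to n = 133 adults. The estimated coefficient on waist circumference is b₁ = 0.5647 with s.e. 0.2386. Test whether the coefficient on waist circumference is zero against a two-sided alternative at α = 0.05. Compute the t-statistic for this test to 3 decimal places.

t = 2.367

H₀: β₁ = 0 vs H₁: β₁ ≠ 0.
t = (b₁ − β₁⁰)/SE = 0.5647 / 0.2386 = 2.367.
df = n − k − 1 = 133 − 2 − 1 = 130.
Two-sided p ≈ 0.0194, which is < 0.05, so reject H₀.
There is evidence that waist circumference is associated with body fat percentage, holding the other predictors fixed.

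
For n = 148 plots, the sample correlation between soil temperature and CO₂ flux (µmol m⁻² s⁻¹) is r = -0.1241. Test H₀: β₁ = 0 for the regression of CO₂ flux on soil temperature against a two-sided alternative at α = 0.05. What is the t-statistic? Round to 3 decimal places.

t = r·√(n − 2)/√(1 − r²) = -0.1241·√146/√0.984599 = -1.511.
df = n − 2 = 146.
Two-sided p ≈ 0.1329, which is ≥ 0.05, so fail to reject H₀.
The data do not give significant evidence of a linear association between soil temperature and CO₂ flux.

t = -1.511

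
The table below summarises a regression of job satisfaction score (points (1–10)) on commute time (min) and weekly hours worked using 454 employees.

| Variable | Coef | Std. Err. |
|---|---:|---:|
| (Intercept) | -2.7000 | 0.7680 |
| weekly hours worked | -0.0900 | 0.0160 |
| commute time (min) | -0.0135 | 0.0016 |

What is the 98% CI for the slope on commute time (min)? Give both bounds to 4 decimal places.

(-0.0172, -0.0098)

Read off: b = -0.0135, SE = 0.0016 for commute time (min).
df = n − k − 1 = 454 − 2 − 1 = 451.
t* = t_{0.01, 451} = 2.334645.
Margin = t* × SE = 2.334645 × 0.0016 = 0.003735.
CI: -0.0135 ± 0.003735 → (-0.0172, -0.0098).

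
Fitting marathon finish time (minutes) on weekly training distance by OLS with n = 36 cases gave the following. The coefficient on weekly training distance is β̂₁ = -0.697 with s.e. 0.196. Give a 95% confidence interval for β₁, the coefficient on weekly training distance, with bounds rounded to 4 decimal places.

df = n − 2 = 36 − 2 = 34.
t* = t_{0.025, 34} = 2.032245.
Margin = t* × SE = 2.032245 × 0.196 = 0.398320.
CI: -0.697 ± 0.398320 → (-1.0953, -0.2987).
With 95% confidence, each one-unit increase in weekly training distance is associated with a change of between -1.0953 and -0.2987 minutes in marathon finish time.

(-1.0953, -0.2987)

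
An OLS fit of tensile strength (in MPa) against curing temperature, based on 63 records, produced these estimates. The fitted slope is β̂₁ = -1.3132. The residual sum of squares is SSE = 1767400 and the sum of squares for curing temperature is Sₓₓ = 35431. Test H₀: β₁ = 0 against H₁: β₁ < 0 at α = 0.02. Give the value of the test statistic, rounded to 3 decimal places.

MSE = SSE/(n − 2) = 1767400/61 = 28973.8.
SE(β̂₁) = √(MSE/Sₓₓ) = √(28973.8/35431) = 0.904296.
t = -1.3132 / 0.904296 = -1.452.
df = n − 2 = 61.
One-sided p ≈ 0.0758, which is ≥ 0.02, so fail to reject H₀.
The data do not give significant evidence that the true slope on curing temperature is negative.

t = -1.452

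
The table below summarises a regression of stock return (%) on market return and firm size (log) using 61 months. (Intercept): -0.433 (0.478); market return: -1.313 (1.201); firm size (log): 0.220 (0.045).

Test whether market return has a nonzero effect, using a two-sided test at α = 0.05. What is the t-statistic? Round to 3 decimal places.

t = -1.093

Read off: b = -1.313, SE = 1.201 for market return.
H₀: β₁ = 0 vs H₁: β₁ ≠ 0.
t = -1.313 / 1.201 = -1.093.
df = n − k − 1 = 61 − 2 − 1 = 58.
Two-sided p ≈ 0.2788, which is ≥ 0.05, so fail to reject H₀.
The data do not give significant evidence of an association between market return and stock return, after adjusting for the other predictors.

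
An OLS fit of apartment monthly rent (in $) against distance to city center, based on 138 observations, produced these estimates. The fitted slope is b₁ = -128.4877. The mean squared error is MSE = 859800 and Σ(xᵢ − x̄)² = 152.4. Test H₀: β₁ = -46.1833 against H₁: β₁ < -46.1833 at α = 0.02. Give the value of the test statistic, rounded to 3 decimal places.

t = -1.096

SE(b₁) = √(MSE/Sₓₓ) = √(859800/152.4) = 75.1115.
t = (-128.4877 − (-46.1833)) / 75.1115 = -1.096.
df = n − 2 = 136.
One-sided p ≈ 0.1376, which is ≥ 0.02, so fail to reject H₀.
The data do not give significant evidence that the true slope on distance to city center is below -46.1833 $ per unit.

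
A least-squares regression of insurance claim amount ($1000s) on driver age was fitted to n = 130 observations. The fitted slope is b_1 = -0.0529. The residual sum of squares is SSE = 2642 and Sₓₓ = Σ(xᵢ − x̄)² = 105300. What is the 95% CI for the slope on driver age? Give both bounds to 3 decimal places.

(-0.081, -0.025)

MSE = SSE/(n − 2) = 2642/128 = 20.6406.
SE(b_1) = √(MSE/Sₓₓ) = √(20.6406/105300) = 0.0140006.
df = n − 2 = 128.
t* = t_{0.025, 128} = 1.978671.
Margin = t* × SE = 1.978671 × 0.0140006 = 0.02770.
CI: -0.0529 ± 0.02770 → (-0.081, -0.025).
With 95% confidence, each one-unit increase in driver age is associated with a change of between -0.081 and -0.025 $1000s in insurance claim amount.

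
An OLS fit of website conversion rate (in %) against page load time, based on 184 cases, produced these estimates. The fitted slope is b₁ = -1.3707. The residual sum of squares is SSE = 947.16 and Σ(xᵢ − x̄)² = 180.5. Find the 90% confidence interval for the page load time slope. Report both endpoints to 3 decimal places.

MSE = SSE/(n − 2) = 947.16/182 = 5.20418.
SE(b₁) = √(MSE/Sₓₓ) = √(5.20418/180.5) = 0.1698.
df = n − 2 = 182.
t* = t_{0.05, 182} = 1.653269.
Margin = t* × SE = 1.653269 × 0.1698 = 0.28072.
CI: -1.3707 ± 0.28072 → (-1.651, -1.090).
With 90% confidence, each one-unit increase in page load time is associated with a change of between -1.651 and -1.090 % in website conversion rate.

(-1.651, -1.090)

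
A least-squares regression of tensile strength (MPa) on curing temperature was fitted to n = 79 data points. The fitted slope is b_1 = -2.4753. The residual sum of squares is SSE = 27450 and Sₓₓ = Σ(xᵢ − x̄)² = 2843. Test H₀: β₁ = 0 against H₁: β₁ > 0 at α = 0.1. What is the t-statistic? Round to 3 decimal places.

MSE = SSE/(n − 2) = 27450/77 = 356.494.
SE(b_1) = √(MSE/Sₓₓ) = √(356.494/2843) = 0.354109.
t = -2.4753 / 0.354109 = -6.990.
df = n − 2 = 77.
One-sided p ≈ 1.0000, which is ≥ 0.1, so fail to reject H₀.
The data do not give significant evidence that the true slope on curing temperature is positive.

t = -6.990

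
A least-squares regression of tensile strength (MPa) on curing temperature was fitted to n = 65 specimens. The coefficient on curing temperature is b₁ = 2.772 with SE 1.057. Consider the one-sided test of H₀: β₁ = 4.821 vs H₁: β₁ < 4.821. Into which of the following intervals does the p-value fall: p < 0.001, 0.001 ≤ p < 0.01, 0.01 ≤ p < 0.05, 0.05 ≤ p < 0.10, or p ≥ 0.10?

t = (2.772 − 4.821) / 1.057 = -1.939.
df = n − 2 = 65 − 2 = 63.
One-sided p = P(T_{63} < t) ≈ 0.0285.
So 0.01 ≤ p < 0.05.

0.01 ≤ p < 0.05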